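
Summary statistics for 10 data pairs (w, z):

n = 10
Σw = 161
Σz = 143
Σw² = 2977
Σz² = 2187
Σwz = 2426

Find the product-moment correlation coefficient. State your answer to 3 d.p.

0.529

r = (nΣwz − ΣwΣz) / √[(nΣw² − (Σw)²)(nΣz² − (Σz)²)]
Numerator: 10×2426 − 161×143 = 1237
Denominator: √[(29770 − 25921)(21870 − 20449)] = √[3849 × 1421] = 2338.6810
r = 1237 / 2338.6810 ≈ 0.529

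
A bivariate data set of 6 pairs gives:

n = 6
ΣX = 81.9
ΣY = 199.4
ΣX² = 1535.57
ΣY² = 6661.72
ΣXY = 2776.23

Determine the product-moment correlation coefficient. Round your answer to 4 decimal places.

0.4502

r = (nΣXY − ΣXΣY) / √[(nΣX² − (ΣX)²)(nΣY² − (ΣY)²)]
Numerator: 6×2776.23 − 81.9×199.4 = 326.52
Denominator: √[(9213.42 − 6707.61)(39970.32 − 39760.36)] = √[2505.81 × 209.96] = 725.3412
r = 326.52 / 725.3412 ≈ 0.4502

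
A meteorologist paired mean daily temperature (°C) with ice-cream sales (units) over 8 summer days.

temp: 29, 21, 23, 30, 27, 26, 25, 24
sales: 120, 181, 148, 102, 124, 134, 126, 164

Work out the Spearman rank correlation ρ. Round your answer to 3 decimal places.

Rank temp: 7, 1, 2, 8, 6, 5, 4, 3
Rank sales: 2, 8, 6, 1, 3, 5, 4, 7
d = rank(temp) − rank(sales): 5, -7, -4, 7, 3, 0, 0, -4; Σd² = 164
ρ = 1 − 6Σd² / [n(n²−1)] = 1 − 6×164 / (8×63) = 1 − 984/504 ≈ -0.952

-0.952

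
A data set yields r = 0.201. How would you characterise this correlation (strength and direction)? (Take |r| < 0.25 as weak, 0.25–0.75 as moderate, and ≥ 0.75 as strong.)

weak positive

r = 0.201 > 0 so the relationship is positive.
|r| = 0.201, which falls in the weak range.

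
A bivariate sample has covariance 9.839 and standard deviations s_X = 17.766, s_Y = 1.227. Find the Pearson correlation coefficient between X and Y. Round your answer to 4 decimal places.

r = Cov(X,Y) / (s_X · s_Y) = 9.839 / (17.766 × 1.227)
  = 9.839 / 21.7989 ≈ 0.4514

0.4514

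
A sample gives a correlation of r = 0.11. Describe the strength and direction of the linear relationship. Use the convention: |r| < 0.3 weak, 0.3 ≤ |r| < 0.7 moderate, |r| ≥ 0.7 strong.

r = 0.11 > 0 so the relationship is positive.
|r| = 0.11, which falls in the weak range.

weak positive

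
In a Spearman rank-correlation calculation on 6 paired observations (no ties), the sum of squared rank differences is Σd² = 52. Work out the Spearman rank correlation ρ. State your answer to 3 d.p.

ρ = 1 − 6Σd² / [n(n²−1)] = 1 − 6×52 / (6×35)
  = 1 − 312/210 = 1 − 1.4857 ≈ -0.486

-0.486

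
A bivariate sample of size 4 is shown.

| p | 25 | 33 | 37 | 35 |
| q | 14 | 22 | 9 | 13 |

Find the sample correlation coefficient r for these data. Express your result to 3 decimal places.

-0.244

n = 4, Σp = 130, Σq = 58, Σp² = 4308, Σq² = 930, Σpq = 1864
nΣpq − ΣpΣq = 7456 − 7540 = -84
nΣp² − (Σp)² = 17232 − 16900 = 332; nΣq² − (Σq)² = 3720 − 3364 = 356
r = -84 / √(332 × 356) = -84 / 343.7906 ≈ -0.244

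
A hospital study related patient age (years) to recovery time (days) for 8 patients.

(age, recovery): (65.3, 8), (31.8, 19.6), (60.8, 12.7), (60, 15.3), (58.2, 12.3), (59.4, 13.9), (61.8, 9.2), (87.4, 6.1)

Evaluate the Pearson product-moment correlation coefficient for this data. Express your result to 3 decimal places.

-0.887

n = 8, Σx = 484.7, Σy = 97.1, Σx² = 30945.57, Σy² = 1309.89, Σxy = 5479.06
nΣxy − ΣxΣy = 43832.48 − 47064.37 = -3231.89
nΣx² − (Σx)² = 247564.56 − 234934.09 = 12630.47; nΣy² − (Σy)² = 10479.12 − 9428.41 = 1050.71
r = -3231.89 / √(12630.47 × 1050.71) = -3231.89 / 3642.9330 ≈ -0.887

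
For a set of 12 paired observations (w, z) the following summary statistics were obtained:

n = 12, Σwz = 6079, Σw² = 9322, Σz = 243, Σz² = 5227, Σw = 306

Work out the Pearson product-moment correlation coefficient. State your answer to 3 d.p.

r = (nΣwz − ΣwΣz) / √[(nΣw² − (Σw)²)(nΣz² − (Σz)²)]
Numerator: 12×6079 − 306×243 = -1410
Denominator: √[(111864 − 93636)(62724 − 59049)] = √[18228 × 3675] = 8184.6136
r = -1410 / 8184.6136 ≈ -0.172

-0.172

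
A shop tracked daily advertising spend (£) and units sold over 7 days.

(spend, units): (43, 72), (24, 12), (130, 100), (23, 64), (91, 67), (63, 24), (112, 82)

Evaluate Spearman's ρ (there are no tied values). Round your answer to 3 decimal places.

0.750

Rank spend: 3, 2, 7, 1, 5, 4, 6
Rank units: 5, 1, 7, 3, 4, 2, 6
d = rank(spend) − rank(units): -2, 1, 0, -2, 1, 2, 0; Σd² = 14
ρ = 1 − 6Σd² / [n(n²−1)] = 1 − 6×14 / (7×48) = 1 − 84/336 ≈ 0.750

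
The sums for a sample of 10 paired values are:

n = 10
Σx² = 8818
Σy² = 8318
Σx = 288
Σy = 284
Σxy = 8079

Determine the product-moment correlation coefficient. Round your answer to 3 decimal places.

-0.276

r = (nΣxy − ΣxΣy) / √[(nΣx² − (Σx)²)(nΣy² − (Σy)²)]
Numerator: 10×8079 − 288×284 = -1002
Denominator: √[(88180 − 82944)(83180 − 80656)] = √[5236 × 2524] = 3635.3355
r = -1002 / 3635.3355 ≈ -0.276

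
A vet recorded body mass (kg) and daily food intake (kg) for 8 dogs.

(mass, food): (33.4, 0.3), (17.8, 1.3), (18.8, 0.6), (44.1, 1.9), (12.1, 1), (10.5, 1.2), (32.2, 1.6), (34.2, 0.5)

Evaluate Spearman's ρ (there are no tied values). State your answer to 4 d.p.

Rank mass: 6, 3, 4, 8, 2, 1, 5, 7
Rank food: 1, 6, 3, 8, 4, 5, 7, 2
d = rank(mass) − rank(food): 5, -3, 1, 0, -2, -4, -2, 5; Σd² = 84
ρ = 1 − 6Σd² / [n(n²−1)] = 1 − 6×84 / (8×63) = 1 − 504/504 ≈ 0.0000

0.0000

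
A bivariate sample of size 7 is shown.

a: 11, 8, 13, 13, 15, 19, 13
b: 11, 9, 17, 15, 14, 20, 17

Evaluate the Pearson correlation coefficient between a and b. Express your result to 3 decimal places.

0.864

n = 7, Σa = 92, Σb = 103, Σa² = 1278, Σb² = 1601, Σab = 1420
nΣab − ΣaΣb = 9940 − 9476 = 464
nΣa² − (Σa)² = 8946 − 8464 = 482; nΣb² − (Σb)² = 11207 − 10609 = 598
r = 464 / √(482 × 598) = 464 / 536.8761 ≈ 0.864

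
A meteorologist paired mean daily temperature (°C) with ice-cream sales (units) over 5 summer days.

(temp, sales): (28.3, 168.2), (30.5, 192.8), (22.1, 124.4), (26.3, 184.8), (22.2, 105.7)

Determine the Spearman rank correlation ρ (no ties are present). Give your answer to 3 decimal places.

Rank temp: 4, 5, 1, 3, 2
Rank sales: 3, 5, 2, 4, 1
d = rank(temp) − rank(sales): 1, 0, -1, -1, 1; Σd² = 4
ρ = 1 − 6Σd² / [n(n²−1)] = 1 − 6×4 / (5×24) = 1 − 24/120 ≈ 0.800

0.800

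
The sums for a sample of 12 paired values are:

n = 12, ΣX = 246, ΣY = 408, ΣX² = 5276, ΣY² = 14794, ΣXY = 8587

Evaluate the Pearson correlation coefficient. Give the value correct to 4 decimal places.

0.4811

r = (nΣXY − ΣXΣY) / √[(nΣX² − (ΣX)²)(nΣY² − (ΣY)²)]
Numerator: 12×8587 − 246×408 = 2676
Denominator: √[(63312 − 60516)(177528 − 166464)] = √[2796 × 11064] = 5561.9191
r = 2676 / 5561.9191 ≈ 0.4811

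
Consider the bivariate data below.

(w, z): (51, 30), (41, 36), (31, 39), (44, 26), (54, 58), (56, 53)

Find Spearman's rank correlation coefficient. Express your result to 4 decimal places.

0.4286

Rank w: 4, 2, 1, 3, 5, 6
Rank z: 2, 3, 4, 1, 6, 5
d = rank(w) − rank(z): 2, -1, -3, 2, -1, 1; Σd² = 20
ρ = 1 − 6Σd² / [n(n²−1)] = 1 − 6×20 / (6×35) = 1 − 120/210 ≈ 0.4286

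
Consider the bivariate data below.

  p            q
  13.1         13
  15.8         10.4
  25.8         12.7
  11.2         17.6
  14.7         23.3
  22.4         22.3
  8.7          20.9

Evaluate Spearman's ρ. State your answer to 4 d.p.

Rank p: 3, 5, 7, 2, 4, 6, 1
Rank q: 3, 1, 2, 4, 7, 6, 5
d = rank(p) − rank(q): 0, 4, 5, -2, -3, 0, -4; Σd² = 70
ρ = 1 − 6Σd² / [n(n²−1)] = 1 − 6×70 / (7×48) = 1 − 420/336 ≈ -0.2500

-0.2500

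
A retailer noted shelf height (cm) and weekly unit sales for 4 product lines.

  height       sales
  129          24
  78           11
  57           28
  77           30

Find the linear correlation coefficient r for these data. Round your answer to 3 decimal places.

n = 4, Σx = 341, Σy = 93, Σx² = 31903, Σy² = 2381, Σxy = 7860
nΣxy − ΣxΣy = 31440 − 31713 = -273
nΣx² − (Σx)² = 127612 − 116281 = 11331; nΣy² − (Σy)² = 9524 − 8649 = 875
r = -273 / √(11331 × 875) = -273 / 3148.7498 ≈ -0.087

-0.087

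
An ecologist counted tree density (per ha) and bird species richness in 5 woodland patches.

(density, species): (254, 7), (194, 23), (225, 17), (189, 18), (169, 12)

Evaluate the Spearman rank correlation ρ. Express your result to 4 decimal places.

-0.3000

Rank density: 5, 3, 4, 2, 1
Rank species: 1, 5, 3, 4, 2
d = rank(density) − rank(species): 4, -2, 1, -2, -1; Σd² = 26
ρ = 1 − 6Σd² / [n(n²−1)] = 1 − 6×26 / (5×24) = 1 − 156/120 ≈ -0.3000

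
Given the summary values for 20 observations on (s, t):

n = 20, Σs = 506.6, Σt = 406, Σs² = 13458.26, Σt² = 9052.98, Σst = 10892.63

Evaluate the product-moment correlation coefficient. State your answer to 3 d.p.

0.854

r = (nΣst − ΣsΣt) / √[(nΣs² − (Σs)²)(nΣt² − (Σt)²)]
Numerator: 20×10892.63 − 506.6×406 = 12173
Denominator: √[(269165.2 − 256643.56)(181059.6 − 164836)] = √[12521.64 × 16223.6] = 14252.9323
r = 12173 / 14252.9323 ≈ 0.854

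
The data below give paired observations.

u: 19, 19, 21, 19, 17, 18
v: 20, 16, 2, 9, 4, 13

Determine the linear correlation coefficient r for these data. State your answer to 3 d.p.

-0.137

n = 6, Σu = 113, Σv = 64, Σu² = 2137, Σv² = 926, Σuv = 1199
nΣuv − ΣuΣv = 7194 − 7232 = -38
nΣu² − (Σu)² = 12822 − 12769 = 53; nΣv² − (Σv)² = 5556 − 4096 = 1460
r = -38 / √(53 × 1460) = -38 / 278.1726 ≈ -0.137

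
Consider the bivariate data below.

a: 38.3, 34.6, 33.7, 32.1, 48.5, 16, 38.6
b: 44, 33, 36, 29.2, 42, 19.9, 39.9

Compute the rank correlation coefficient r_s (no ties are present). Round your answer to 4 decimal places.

0.8571

Rank a: 5, 4, 3, 2, 7, 1, 6
Rank b: 7, 3, 4, 2, 6, 1, 5
d = rank(a) − rank(b): -2, 1, -1, 0, 1, 0, 1; Σd² = 8
ρ = 1 − 6Σd² / [n(n²−1)] = 1 − 6×8 / (7×48) = 1 − 48/336 ≈ 0.8571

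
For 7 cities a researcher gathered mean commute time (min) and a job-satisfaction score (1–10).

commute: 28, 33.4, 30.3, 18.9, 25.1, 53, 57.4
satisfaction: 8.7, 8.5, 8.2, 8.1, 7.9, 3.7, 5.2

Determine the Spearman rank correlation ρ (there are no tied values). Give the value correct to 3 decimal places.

-0.393

Rank commute: 3, 5, 4, 1, 2, 6, 7
Rank satisfaction: 7, 6, 5, 4, 3, 1, 2
d = rank(commute) − rank(satisfaction): -4, -1, -1, -3, -1, 5, 5; Σd² = 78
ρ = 1 − 6Σd² / [n(n²−1)] = 1 − 6×78 / (7×48) = 1 − 468/336 ≈ -0.393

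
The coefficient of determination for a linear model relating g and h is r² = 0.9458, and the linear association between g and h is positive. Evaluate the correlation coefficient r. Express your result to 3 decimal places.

|r| = √0.9458 = 0.973
The association is positive, so r = 0.973.

0.973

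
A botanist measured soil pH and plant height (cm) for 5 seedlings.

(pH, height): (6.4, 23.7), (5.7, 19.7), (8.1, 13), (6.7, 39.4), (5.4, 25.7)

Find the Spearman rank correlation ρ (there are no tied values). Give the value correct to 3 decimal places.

Rank pH: 3, 2, 5, 4, 1
Rank height: 3, 2, 1, 5, 4
d = rank(pH) − rank(height): 0, 0, 4, -1, -3; Σd² = 26
ρ = 1 − 6Σd² / [n(n²−1)] = 1 − 6×26 / (5×24) = 1 − 156/120 ≈ -0.300

-0.300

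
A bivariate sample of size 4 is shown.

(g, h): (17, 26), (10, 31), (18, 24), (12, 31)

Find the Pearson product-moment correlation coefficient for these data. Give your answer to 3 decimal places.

n = 4, Σg = 57, Σh = 112, Σg² = 857, Σh² = 3174, Σgh = 1556
nΣgh − ΣgΣh = 6224 − 6384 = -160
nΣg² − (Σg)² = 3428 − 3249 = 179; nΣh² − (Σh)² = 12696 − 12544 = 152
r = -160 / √(179 × 152) = -160 / 164.9485 ≈ -0.970

-0.970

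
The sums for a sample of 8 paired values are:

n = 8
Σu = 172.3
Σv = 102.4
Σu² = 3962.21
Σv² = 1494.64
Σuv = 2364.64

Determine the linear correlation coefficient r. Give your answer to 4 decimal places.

0.7405

r = (nΣuv − ΣuΣv) / √[(nΣu² − (Σu)²)(nΣv² − (Σv)²)]
Numerator: 8×2364.64 − 172.3×102.4 = 1273.6
Denominator: √[(31697.68 − 29687.29)(11957.12 − 10485.76)] = √[2010.39 × 1471.36] = 1719.8859
r = 1273.6 / 1719.8859 ≈ 0.7405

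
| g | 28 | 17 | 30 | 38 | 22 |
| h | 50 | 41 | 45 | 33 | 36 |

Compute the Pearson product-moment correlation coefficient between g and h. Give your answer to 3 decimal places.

n = 5, Σg = 135, Σh = 205, Σg² = 3901, Σh² = 8591, Σgh = 5493
nΣgh − ΣgΣh = 27465 − 27675 = -210
nΣg² − (Σg)² = 19505 − 18225 = 1280; nΣh² − (Σh)² = 42955 − 42025 = 930
r = -210 / √(1280 × 930) = -210 / 1091.0545 ≈ -0.192

-0.192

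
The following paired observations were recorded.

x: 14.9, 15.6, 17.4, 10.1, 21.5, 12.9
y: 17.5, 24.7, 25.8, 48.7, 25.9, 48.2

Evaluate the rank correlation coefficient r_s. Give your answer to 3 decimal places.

-0.429

Rank x: 3, 4, 5, 1, 6, 2
Rank y: 1, 2, 3, 6, 4, 5
d = rank(x) − rank(y): 2, 2, 2, -5, 2, -3; Σd² = 50
ρ = 1 − 6Σd² / [n(n²−1)] = 1 − 6×50 / (6×35) = 1 − 300/210 ≈ -0.429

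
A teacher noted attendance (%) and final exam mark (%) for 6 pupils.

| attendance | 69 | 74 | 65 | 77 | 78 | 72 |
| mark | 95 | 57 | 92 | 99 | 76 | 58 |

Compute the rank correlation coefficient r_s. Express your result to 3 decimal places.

Rank attendance: 2, 4, 1, 5, 6, 3
Rank mark: 5, 1, 4, 6, 3, 2
d = rank(attendance) − rank(mark): -3, 3, -3, -1, 3, 1; Σd² = 38
ρ = 1 − 6Σd² / [n(n²−1)] = 1 − 6×38 / (6×35) = 1 − 228/210 ≈ -0.086

-0.086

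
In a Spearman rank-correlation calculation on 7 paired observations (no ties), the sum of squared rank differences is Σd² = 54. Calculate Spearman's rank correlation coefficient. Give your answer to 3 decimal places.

ρ = 1 − 6Σd² / [n(n²−1)] = 1 − 6×54 / (7×48)
  = 1 − 324/336 = 1 − 0.9643 ≈ 0.036

0.036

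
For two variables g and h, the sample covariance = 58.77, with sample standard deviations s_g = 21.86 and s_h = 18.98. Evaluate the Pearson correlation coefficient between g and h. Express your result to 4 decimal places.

0.1416

r = Cov(g,h) / (s_g · s_h) = 58.77 / (21.86 × 18.98)
  = 58.77 / 414.9028 ≈ 0.1416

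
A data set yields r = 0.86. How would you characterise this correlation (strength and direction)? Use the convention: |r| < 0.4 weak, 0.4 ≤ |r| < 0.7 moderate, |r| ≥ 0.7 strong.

strong positive

r = 0.86 > 0 so the relationship is positive.
|r| = 0.86, which falls in the strong range.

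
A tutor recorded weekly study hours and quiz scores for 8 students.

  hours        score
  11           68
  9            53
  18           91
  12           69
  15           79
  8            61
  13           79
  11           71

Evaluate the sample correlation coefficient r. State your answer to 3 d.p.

0.938

n = 8, Σx = 97, Σy = 571, Σx² = 1249, Σy² = 41719, Σxy = 7172
nΣxy − ΣxΣy = 57376 − 55387 = 1989
nΣx² − (Σx)² = 9992 − 9409 = 583; nΣy² − (Σy)² = 333752 − 326041 = 7711
r = 1989 / √(583 × 7711) = 1989 / 2120.2625 ≈ 0.938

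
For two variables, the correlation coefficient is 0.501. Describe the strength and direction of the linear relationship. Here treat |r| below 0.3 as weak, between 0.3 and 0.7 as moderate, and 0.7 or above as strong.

r = 0.501 > 0 so the relationship is positive.
|r| = 0.501, which falls in the moderate range.

moderate positive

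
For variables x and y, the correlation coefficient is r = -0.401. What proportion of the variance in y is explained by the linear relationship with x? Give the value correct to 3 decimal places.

0.161

r² = (-0.401)² = 0.161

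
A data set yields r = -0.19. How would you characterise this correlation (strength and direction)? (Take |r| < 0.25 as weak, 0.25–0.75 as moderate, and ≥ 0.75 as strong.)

r = -0.19 < 0 so the relationship is negative.
|r| = 0.19, which falls in the weak range.

weak negative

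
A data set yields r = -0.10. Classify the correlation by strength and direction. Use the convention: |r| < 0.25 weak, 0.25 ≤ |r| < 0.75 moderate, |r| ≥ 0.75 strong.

r = -0.10 < 0 so the relationship is negative.
|r| = 0.10, which falls in the weak range.

weak negative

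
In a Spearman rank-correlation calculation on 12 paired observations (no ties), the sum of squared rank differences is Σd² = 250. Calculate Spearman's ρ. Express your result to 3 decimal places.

0.126

ρ = 1 − 6Σd² / [n(n²−1)] = 1 − 6×250 / (12×143)
  = 1 − 1500/1716 = 1 − 0.8741 ≈ 0.126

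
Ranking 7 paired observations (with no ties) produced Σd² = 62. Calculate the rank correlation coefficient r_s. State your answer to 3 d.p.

-0.107

ρ = 1 − 6Σd² / [n(n²−1)] = 1 − 6×62 / (7×48)
  = 1 − 372/336 = 1 − 1.1071 ≈ -0.107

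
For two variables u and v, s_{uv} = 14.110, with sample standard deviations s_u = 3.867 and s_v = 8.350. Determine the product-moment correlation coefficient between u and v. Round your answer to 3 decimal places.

r = Cov(u,v) / (s_u · s_v) = 14.110 / (3.867 × 8.350)
  = 14.110 / 32.2894 ≈ 0.437

0.437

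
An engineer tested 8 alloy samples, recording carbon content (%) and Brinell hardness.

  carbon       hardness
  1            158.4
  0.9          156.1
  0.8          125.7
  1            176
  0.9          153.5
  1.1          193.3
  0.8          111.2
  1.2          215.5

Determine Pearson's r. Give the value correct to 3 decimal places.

n = 8, Σx = 7.7, Σy = 1289.7, Σx² = 7.55, Σy² = 215967.09, Σxy = 1273.79
nΣxy − ΣxΣy = 10190.32 − 9930.69 = 259.63
nΣx² − (Σx)² = 60.4 − 59.29 = 1.11; nΣy² − (Σy)² = 1727736.72 − 1663326.09 = 64410.63
r = 259.63 / √(1.11 × 64410.63) = 259.63 / 267.3870 ≈ 0.971

0.971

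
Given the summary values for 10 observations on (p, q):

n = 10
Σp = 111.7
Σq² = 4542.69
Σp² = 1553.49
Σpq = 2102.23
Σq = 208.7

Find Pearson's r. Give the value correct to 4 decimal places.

r = (nΣpq − ΣpΣq) / √[(nΣp² − (Σp)²)(nΣq² − (Σq)²)]
Numerator: 10×2102.23 − 111.7×208.7 = -2289.49
Denominator: √[(15534.9 − 12476.89)(45426.9 − 43555.69)] = √[3058.01 × 1871.21] = 2392.1076
r = -2289.49 / 2392.1076 ≈ -0.9571

-0.9571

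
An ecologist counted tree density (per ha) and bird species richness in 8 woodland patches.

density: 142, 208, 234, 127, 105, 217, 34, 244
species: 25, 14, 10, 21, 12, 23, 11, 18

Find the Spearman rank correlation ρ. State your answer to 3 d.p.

Rank density: 4, 5, 7, 3, 2, 6, 1, 8
Rank species: 8, 4, 1, 6, 3, 7, 2, 5
d = rank(density) − rank(species): -4, 1, 6, -3, -1, -1, -1, 3; Σd² = 74
ρ = 1 − 6Σd² / [n(n²−1)] = 1 − 6×74 / (8×63) = 1 − 444/504 ≈ 0.119

0.119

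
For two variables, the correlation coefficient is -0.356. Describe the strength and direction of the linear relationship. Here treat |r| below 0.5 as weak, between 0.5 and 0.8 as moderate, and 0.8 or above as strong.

weak negative

r = -0.356 < 0 so the relationship is negative.
|r| = 0.356, which falls in the weak range.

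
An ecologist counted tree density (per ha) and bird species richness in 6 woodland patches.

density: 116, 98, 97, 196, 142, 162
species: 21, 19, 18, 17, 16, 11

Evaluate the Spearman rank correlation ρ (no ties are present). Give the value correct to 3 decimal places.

-0.600

Rank density: 3, 2, 1, 6, 4, 5
Rank species: 6, 5, 4, 3, 2, 1
d = rank(density) − rank(species): -3, -3, -3, 3, 2, 4; Σd² = 56
ρ = 1 − 6Σd² / [n(n²−1)] = 1 − 6×56 / (6×35) = 1 − 336/210 ≈ -0.600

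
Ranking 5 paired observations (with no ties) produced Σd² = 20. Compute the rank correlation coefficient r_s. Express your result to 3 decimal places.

ρ = 1 − 6Σd² / [n(n²−1)] = 1 − 6×20 / (5×24)
  = 1 − 120/120 = 1 − 1.0000 ≈ 0.000

0.000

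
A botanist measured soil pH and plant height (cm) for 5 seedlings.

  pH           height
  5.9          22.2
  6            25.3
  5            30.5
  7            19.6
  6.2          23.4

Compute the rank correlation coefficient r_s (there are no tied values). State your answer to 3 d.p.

-0.700

Rank pH: 2, 3, 1, 5, 4
Rank height: 2, 4, 5, 1, 3
d = rank(pH) − rank(height): 0, -1, -4, 4, 1; Σd² = 34
ρ = 1 − 6Σd² / [n(n²−1)] = 1 − 6×34 / (5×24) = 1 − 204/120 ≈ -0.700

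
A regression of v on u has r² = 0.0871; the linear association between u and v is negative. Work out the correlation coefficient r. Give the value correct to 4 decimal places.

|r| = √0.0871 = 0.2951
The association is negative, so r = −0.2951.

-0.2951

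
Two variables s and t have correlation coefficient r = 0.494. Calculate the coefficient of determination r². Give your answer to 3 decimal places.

r² = (0.494)² = 0.244

0.244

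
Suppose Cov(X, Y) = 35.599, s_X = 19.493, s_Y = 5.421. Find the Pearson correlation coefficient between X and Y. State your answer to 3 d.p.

0.337

r = Cov(X,Y) / (s_X · s_Y) = 35.599 / (19.493 × 5.421)
  = 35.599 / 105.6716 ≈ 0.337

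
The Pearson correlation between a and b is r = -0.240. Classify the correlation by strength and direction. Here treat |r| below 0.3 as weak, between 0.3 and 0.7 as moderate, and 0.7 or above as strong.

weak negative

r = -0.240 < 0 so the relationship is negative.
|r| = 0.240, which falls in the weak range.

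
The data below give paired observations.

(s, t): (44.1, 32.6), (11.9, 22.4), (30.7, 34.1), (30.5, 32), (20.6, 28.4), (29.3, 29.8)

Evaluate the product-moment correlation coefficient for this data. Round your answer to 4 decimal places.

n = 6, Σs = 167.1, Σt = 179.3, Σs² = 5242.01, Σt² = 5445.93, Σst = 5185.27
nΣst − ΣsΣt = 31111.62 − 29961.03 = 1150.59
nΣs² − (Σs)² = 31452.06 − 27922.41 = 3529.65; nΣt² − (Σt)² = 32675.58 − 32148.49 = 527.09
r = 1150.59 / √(3529.65 × 527.09) = 1150.59 / 1363.9807 ≈ 0.8436

0.8436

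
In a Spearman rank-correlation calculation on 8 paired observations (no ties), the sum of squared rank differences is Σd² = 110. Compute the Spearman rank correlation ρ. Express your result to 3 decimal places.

-0.310

ρ = 1 − 6Σd² / [n(n²−1)] = 1 − 6×110 / (8×63)
  = 1 − 660/504 = 1 − 1.3095 ≈ -0.310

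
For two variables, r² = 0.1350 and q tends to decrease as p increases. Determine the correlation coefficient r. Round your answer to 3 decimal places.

-0.367

|r| = √0.1350 = 0.367
The association is negative, so r = −0.367.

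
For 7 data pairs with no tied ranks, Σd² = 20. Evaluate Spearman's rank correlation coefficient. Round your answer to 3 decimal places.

ρ = 1 − 6Σd² / [n(n²−1)] = 1 − 6×20 / (7×48)
  = 1 − 120/336 = 1 − 0.3571 ≈ 0.643

0.643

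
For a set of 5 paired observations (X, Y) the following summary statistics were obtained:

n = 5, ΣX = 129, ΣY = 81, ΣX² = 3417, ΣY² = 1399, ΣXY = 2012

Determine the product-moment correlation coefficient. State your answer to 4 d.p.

r = (nΣXY − ΣXΣY) / √[(nΣX² − (ΣX)²)(nΣY² − (ΣY)²)]
Numerator: 5×2012 − 129×81 = -389
Denominator: √[(17085 − 16641)(6995 − 6561)] = √[444 × 434] = 438.9715
r = -389 / 438.9715 ≈ -0.8862

-0.8862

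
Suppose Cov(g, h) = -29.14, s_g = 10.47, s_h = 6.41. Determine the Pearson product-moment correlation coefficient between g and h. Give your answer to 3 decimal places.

-0.434

r = Cov(g,h) / (s_g · s_h) = -29.14 / (10.47 × 6.41)
  = -29.14 / 67.1127 ≈ -0.434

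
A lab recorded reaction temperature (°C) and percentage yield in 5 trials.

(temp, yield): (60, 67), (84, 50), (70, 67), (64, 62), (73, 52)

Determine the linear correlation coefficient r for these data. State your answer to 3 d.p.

n = 5, Σx = 351, Σy = 298, Σx² = 24981, Σy² = 18026, Σxy = 20674
nΣxy − ΣxΣy = 103370 − 104598 = -1228
nΣx² − (Σx)² = 124905 − 123201 = 1704; nΣy² − (Σy)² = 90130 − 88804 = 1326
r = -1228 / √(1704 × 1326) = -1228 / 1503.1647 ≈ -0.817

-0.817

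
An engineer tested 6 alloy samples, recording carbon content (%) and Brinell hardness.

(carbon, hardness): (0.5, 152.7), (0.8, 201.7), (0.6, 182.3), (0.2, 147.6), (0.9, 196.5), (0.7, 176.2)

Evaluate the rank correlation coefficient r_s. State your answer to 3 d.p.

Rank carbon: 2, 5, 3, 1, 6, 4
Rank hardness: 2, 6, 4, 1, 5, 3
d = rank(carbon) − rank(hardness): 0, -1, -1, 0, 1, 1; Σd² = 4
ρ = 1 − 6Σd² / [n(n²−1)] = 1 − 6×4 / (6×35) = 1 − 24/210 ≈ 0.886

0.886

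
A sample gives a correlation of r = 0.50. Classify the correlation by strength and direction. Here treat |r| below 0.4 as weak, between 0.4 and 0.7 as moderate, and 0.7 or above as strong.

moderate positive

r = 0.50 > 0 so the relationship is positive.
|r| = 0.50, which falls in the moderate range.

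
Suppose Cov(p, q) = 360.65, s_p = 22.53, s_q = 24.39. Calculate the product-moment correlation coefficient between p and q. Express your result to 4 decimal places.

r = Cov(p,q) / (s_p · s_q) = 360.65 / (22.53 × 24.39)
  = 360.65 / 549.5067 ≈ 0.6563

0.6563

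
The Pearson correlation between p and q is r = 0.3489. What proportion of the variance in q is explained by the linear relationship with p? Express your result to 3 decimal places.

0.122

r² = (0.3489)² = 0.122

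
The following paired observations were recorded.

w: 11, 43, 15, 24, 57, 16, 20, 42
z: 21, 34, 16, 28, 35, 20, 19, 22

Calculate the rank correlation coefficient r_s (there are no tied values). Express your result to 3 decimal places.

0.810

Rank w: 1, 7, 2, 5, 8, 3, 4, 6
Rank z: 4, 7, 1, 6, 8, 3, 2, 5
d = rank(w) − rank(z): -3, 0, 1, -1, 0, 0, 2, 1; Σd² = 16
ρ = 1 − 6Σd² / [n(n²−1)] = 1 − 6×16 / (8×63) = 1 − 96/504 ≈ 0.810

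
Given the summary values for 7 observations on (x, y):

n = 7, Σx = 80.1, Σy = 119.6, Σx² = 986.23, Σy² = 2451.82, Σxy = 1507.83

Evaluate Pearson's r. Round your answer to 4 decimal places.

r = (nΣxy − ΣxΣy) / √[(nΣx² − (Σx)²)(nΣy² − (Σy)²)]
Numerator: 7×1507.83 − 80.1×119.6 = 974.85
Denominator: √[(6903.61 − 6416.01)(17162.74 − 14304.16)] = √[487.6 × 2858.58] = 1180.6115
r = 974.85 / 1180.6115 ≈ 0.8257

0.8257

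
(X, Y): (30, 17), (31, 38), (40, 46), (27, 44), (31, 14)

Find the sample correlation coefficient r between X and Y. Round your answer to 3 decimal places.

n = 5, ΣX = 159, ΣY = 159, ΣX² = 5151, ΣY² = 5981, ΣXY = 5150
nΣXY − ΣXΣY = 25750 − 25281 = 469
nΣX² − (ΣX)² = 25755 − 25281 = 474; nΣY² − (ΣY)² = 29905 − 25281 = 4624
r = 469 / √(474 × 4624) = 469 / 1480.4648 ≈ 0.317

0.317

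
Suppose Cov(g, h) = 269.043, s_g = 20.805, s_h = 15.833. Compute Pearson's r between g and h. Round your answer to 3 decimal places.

0.817

r = Cov(g,h) / (s_g · s_h) = 269.043 / (20.805 × 15.833)
  = 269.043 / 329.4056 ≈ 0.817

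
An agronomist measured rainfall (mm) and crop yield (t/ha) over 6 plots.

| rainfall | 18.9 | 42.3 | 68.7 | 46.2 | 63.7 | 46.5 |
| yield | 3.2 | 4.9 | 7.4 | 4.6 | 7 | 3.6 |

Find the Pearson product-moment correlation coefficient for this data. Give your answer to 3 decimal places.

0.895

n = 6, Σx = 286.3, Σy = 30.7, Σx² = 15220.57, Σy² = 172.13, Σxy = 1601.95
nΣxy − ΣxΣy = 9611.7 − 8789.41 = 822.29
nΣx² − (Σx)² = 91323.42 − 81967.69 = 9355.73; nΣy² − (Σy)² = 1032.78 − 942.49 = 90.29
r = 822.29 / √(9355.73 × 90.29) = 822.29 / 919.0913 ≈ 0.895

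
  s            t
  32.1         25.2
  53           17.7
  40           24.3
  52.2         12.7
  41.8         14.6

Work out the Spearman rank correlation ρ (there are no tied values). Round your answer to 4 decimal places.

Rank s: 1, 5, 2, 4, 3
Rank t: 5, 3, 4, 1, 2
d = rank(s) − rank(t): -4, 2, -2, 3, 1; Σd² = 34
ρ = 1 − 6Σd² / [n(n²−1)] = 1 − 6×34 / (5×24) = 1 − 204/120 ≈ -0.7000

-0.7000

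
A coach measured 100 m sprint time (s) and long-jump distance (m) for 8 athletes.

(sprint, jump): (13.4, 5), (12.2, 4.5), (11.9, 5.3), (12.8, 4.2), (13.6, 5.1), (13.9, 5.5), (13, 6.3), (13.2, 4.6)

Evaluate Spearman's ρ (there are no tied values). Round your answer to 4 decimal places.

0.3095

Rank sprint: 6, 2, 1, 3, 7, 8, 4, 5
Rank jump: 4, 2, 6, 1, 5, 7, 8, 3
d = rank(sprint) − rank(jump): 2, 0, -5, 2, 2, 1, -4, 2; Σd² = 58
ρ = 1 − 6Σd² / [n(n²−1)] = 1 − 6×58 / (8×63) = 1 − 348/504 ≈ 0.3095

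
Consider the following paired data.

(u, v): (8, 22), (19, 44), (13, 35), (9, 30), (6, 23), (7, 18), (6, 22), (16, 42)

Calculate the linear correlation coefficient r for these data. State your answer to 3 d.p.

0.959

n = 8, Σu = 84, Σv = 236, Σu² = 1052, Σv² = 7646, Σuv = 2805
nΣuv − ΣuΣv = 22440 − 19824 = 2616
nΣu² − (Σu)² = 8416 − 7056 = 1360; nΣv² − (Σv)² = 61168 − 55696 = 5472
r = 2616 / √(1360 × 5472) = 2616 / 2727.9883 ≈ 0.959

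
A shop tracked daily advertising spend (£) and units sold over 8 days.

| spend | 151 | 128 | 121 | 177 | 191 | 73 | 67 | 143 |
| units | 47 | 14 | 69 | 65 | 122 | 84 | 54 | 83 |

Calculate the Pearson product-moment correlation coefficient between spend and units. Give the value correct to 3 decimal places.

0.304

n = 8, Σx = 1051, Σy = 538, Σx² = 151903, Σy² = 43136, Σxy = 73664
nΣxy − ΣxΣy = 589312 − 565438 = 23874
nΣx² − (Σx)² = 1215224 − 1104601 = 110623; nΣy² − (Σy)² = 345088 − 289444 = 55644
r = 23874 / √(110623 × 55644) = 23874 / 78457.0342 ≈ 0.304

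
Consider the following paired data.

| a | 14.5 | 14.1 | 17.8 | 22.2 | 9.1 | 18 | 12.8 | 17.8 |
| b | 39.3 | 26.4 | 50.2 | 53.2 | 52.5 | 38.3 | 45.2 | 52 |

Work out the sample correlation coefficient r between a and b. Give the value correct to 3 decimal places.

0.190

n = 8, Σa = 126.3, Σb = 357.1, Σa² = 2106.23, Σb² = 16561.91, Σab = 5688
nΣab − ΣaΣb = 45504 − 45101.73 = 402.27
nΣa² − (Σa)² = 16849.84 − 15951.69 = 898.15; nΣb² − (Σb)² = 132495.28 − 127520.41 = 4974.87
r = 402.27 / √(898.15 × 4974.87) = 402.27 / 2113.8069 ≈ 0.190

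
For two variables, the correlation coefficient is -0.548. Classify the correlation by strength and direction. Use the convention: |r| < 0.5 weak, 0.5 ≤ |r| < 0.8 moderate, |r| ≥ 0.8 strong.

moderate negative

r = -0.548 < 0 so the relationship is negative.
|r| = 0.548, which falls in the moderate range.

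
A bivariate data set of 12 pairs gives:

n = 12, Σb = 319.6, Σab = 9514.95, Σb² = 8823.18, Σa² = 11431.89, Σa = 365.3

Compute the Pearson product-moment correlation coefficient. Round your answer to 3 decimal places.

r = (nΣab − ΣaΣb) / √[(nΣa² − (Σa)²)(nΣb² − (Σb)²)]
Numerator: 12×9514.95 − 365.3×319.6 = -2570.48
Denominator: √[(137182.68 − 133444.09)(105878.16 − 102144.16)] = √[3738.59 × 3734] = 3736.2943
r = -2570.48 / 3736.2943 ≈ -0.688

-0.688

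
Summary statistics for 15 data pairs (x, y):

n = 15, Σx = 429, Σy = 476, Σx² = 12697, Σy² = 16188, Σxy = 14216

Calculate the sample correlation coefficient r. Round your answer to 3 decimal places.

0.885

r = (nΣxy − ΣxΣy) / √[(nΣx² − (Σx)²)(nΣy² − (Σy)²)]
Numerator: 15×14216 − 429×476 = 9036
Denominator: √[(190455 − 184041)(242820 − 226576)] = √[6414 × 16244] = 10207.3021
r = 9036 / 10207.3021 ≈ 0.885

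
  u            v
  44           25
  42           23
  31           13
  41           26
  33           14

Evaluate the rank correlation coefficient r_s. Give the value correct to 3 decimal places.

Rank u: 5, 4, 1, 3, 2
Rank v: 4, 3, 1, 5, 2
d = rank(u) − rank(v): 1, 1, 0, -2, 0; Σd² = 6
ρ = 1 − 6Σd² / [n(n²−1)] = 1 − 6×6 / (5×24) = 1 − 36/120 ≈ 0.700

0.700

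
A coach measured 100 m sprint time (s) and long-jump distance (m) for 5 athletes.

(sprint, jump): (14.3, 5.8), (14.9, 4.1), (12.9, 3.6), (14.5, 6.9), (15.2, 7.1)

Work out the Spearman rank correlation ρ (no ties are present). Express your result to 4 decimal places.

0.7000

Rank sprint: 2, 4, 1, 3, 5
Rank jump: 3, 2, 1, 4, 5
d = rank(sprint) − rank(jump): -1, 2, 0, -1, 0; Σd² = 6
ρ = 1 − 6Σd² / [n(n²−1)] = 1 − 6×6 / (5×24) = 1 − 36/120 ≈ 0.7000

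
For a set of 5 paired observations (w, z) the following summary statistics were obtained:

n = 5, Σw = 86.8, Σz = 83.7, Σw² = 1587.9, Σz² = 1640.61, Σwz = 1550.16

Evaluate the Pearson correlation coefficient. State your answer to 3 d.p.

0.697

r = (nΣwz − ΣwΣz) / √[(nΣw² − (Σw)²)(nΣz² − (Σz)²)]
Numerator: 5×1550.16 − 86.8×83.7 = 485.64
Denominator: √[(7939.5 − 7534.24)(8203.05 − 7005.69)] = √[405.26 × 1197.36] = 696.5932
r = 485.64 / 696.5932 ≈ 0.697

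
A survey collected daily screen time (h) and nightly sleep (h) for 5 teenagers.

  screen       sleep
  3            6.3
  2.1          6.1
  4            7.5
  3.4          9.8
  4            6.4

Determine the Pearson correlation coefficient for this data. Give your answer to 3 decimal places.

n = 5, Σx = 16.5, Σy = 36.1, Σx² = 56.97, Σy² = 270.15, Σxy = 120.63
nΣxy − ΣxΣy = 603.15 − 595.65 = 7.5
nΣx² − (Σx)² = 284.85 − 272.25 = 12.6; nΣy² − (Σy)² = 1350.75 − 1303.21 = 47.54
r = 7.5 / √(12.6 × 47.54) = 7.5 / 24.4746 ≈ 0.306

0.306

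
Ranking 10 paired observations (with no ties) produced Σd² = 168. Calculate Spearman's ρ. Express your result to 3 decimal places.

ρ = 1 − 6Σd² / [n(n²−1)] = 1 − 6×168 / (10×99)
  = 1 − 1008/990 = 1 − 1.0182 ≈ -0.018

-0.018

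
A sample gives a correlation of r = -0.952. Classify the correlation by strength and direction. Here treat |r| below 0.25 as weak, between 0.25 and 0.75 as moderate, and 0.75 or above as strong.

strong negative

r = -0.952 < 0 so the relationship is negative.
|r| = 0.952, which falls in the strong range.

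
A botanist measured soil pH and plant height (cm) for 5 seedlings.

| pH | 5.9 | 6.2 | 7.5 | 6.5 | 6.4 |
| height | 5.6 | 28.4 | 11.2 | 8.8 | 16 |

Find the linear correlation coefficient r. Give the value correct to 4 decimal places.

n = 5, Σx = 32.5, Σy = 70, Σx² = 212.71, Σy² = 1296.8, Σxy = 452.72
nΣxy − ΣxΣy = 2263.6 − 2275 = -11.4
nΣx² − (Σx)² = 1063.55 − 1056.25 = 7.3; nΣy² − (Σy)² = 6484 − 4900 = 1584
r = -11.4 / √(7.3 × 1584) = -11.4 / 107.5323 ≈ -0.1060

-0.1060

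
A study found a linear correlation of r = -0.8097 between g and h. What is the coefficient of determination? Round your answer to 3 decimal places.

r² = (-0.8097)² = 0.656

0.656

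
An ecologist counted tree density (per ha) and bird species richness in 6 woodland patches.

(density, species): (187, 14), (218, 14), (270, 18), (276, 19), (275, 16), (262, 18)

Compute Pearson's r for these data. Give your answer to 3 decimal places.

n = 6, Σx = 1488, Σy = 99, Σx² = 375838, Σy² = 1657, Σxy = 24890
nΣxy − ΣxΣy = 149340 − 147312 = 2028
nΣx² − (Σx)² = 2255028 − 2214144 = 40884; nΣy² − (Σy)² = 9942 − 9801 = 141
r = 2028 / √(40884 × 141) = 2028 / 2400.9673 ≈ 0.845

0.845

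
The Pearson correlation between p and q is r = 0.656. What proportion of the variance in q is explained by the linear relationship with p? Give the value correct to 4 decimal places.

r² = (0.656)² = 0.4303

0.4303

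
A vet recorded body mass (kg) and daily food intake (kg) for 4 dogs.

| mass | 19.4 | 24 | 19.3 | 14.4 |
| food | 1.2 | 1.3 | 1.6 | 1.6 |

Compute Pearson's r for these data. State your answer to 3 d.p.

-0.605

n = 4, Σx = 77.1, Σy = 5.7, Σx² = 1532.21, Σy² = 8.25, Σxy = 108.4
nΣxy − ΣxΣy = 433.6 − 439.47 = -5.87
nΣx² − (Σx)² = 6128.84 − 5944.41 = 184.43; nΣy² − (Σy)² = 33 − 32.49 = 0.51
r = -5.87 / √(184.43 × 0.51) = -5.87 / 9.6984 ≈ -0.605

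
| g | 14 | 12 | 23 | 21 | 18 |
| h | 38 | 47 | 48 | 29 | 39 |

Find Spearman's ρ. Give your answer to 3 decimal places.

Rank g: 2, 1, 5, 4, 3
Rank h: 2, 4, 5, 1, 3
d = rank(g) − rank(h): 0, -3, 0, 3, 0; Σd² = 18
ρ = 1 − 6Σd² / [n(n²−1)] = 1 − 6×18 / (5×24) = 1 − 108/120 ≈ 0.100

0.100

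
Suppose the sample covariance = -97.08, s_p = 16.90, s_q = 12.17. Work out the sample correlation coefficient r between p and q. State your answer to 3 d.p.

r = Cov(p,q) / (s_p · s_q) = -97.08 / (16.90 × 12.17)
  = -97.08 / 205.6730 ≈ -0.472

-0.472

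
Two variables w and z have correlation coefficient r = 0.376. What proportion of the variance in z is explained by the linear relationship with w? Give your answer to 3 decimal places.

r² = (0.376)² = 0.141

0.141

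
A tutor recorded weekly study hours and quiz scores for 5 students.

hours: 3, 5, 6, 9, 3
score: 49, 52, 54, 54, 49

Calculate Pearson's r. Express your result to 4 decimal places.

n = 5, Σx = 26, Σy = 258, Σx² = 160, Σy² = 13338, Σxy = 1364
nΣxy − ΣxΣy = 6820 − 6708 = 112
nΣx² − (Σx)² = 800 − 676 = 124; nΣy² − (Σy)² = 66690 − 66564 = 126
r = 112 / √(124 × 126) = 112 / 124.9960 ≈ 0.8960

0.8960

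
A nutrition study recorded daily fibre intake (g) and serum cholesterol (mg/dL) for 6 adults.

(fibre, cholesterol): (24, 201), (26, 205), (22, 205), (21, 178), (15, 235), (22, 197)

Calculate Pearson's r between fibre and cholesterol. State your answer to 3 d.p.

-0.566

n = 6, Σx = 130, Σy = 1221, Σx² = 2886, Σy² = 250169, Σxy = 26261
nΣxy − ΣxΣy = 157566 − 158730 = -1164
nΣx² − (Σx)² = 17316 − 16900 = 416; nΣy² − (Σy)² = 1501014 − 1490841 = 10173
r = -1164 / √(416 × 10173) = -1164 / 2057.1748 ≈ -0.566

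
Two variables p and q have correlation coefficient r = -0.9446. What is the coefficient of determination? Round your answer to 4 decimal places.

r² = (-0.9446)² = 0.8923

0.8923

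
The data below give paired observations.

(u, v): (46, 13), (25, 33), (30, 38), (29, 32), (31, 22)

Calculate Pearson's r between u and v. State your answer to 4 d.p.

n = 5, Σu = 161, Σv = 138, Σu² = 5443, Σv² = 4210, Σuv = 4173
nΣuv − ΣuΣv = 20865 − 22218 = -1353
nΣu² − (Σu)² = 27215 − 25921 = 1294; nΣv² − (Σv)² = 21050 − 19044 = 2006
r = -1353 / √(1294 × 2006) = -1353 / 1611.1375 ≈ -0.8398

-0.8398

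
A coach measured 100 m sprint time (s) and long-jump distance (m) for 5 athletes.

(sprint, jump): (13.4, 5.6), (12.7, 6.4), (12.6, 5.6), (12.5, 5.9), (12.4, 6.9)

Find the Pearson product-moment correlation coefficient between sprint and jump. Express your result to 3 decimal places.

-0.558

n = 5, Σx = 63.6, Σy = 30.4, Σx² = 809.62, Σy² = 186.1, Σxy = 386.19
nΣxy − ΣxΣy = 1930.95 − 1933.44 = -2.49
nΣx² − (Σx)² = 4048.1 − 4044.96 = 3.14; nΣy² − (Σy)² = 930.5 − 924.16 = 6.34
r = -2.49 / √(3.14 × 6.34) = -2.49 / 4.4618 ≈ -0.558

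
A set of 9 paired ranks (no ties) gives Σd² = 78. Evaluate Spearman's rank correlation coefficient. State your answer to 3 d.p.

ρ = 1 − 6Σd² / [n(n²−1)] = 1 − 6×78 / (9×80)
  = 1 − 468/720 = 1 − 0.6500 ≈ 0.350

0.350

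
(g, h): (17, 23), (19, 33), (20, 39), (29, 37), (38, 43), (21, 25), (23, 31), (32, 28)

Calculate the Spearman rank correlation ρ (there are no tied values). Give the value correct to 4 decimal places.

0.4524

Rank g: 1, 2, 3, 6, 8, 4, 5, 7
Rank h: 1, 5, 7, 6, 8, 2, 4, 3
d = rank(g) − rank(h): 0, -3, -4, 0, 0, 2, 1, 4; Σd² = 46
ρ = 1 − 6Σd² / [n(n²−1)] = 1 − 6×46 / (8×63) = 1 − 276/504 ≈ 0.4524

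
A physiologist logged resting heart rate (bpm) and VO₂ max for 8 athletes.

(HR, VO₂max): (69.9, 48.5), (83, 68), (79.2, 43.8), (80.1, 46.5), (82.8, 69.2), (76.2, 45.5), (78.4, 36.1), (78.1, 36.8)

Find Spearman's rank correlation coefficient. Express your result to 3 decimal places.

Rank HR: 1, 8, 5, 6, 7, 2, 4, 3
Rank VO₂max: 6, 7, 3, 5, 8, 4, 1, 2
d = rank(HR) − rank(VO₂max): -5, 1, 2, 1, -1, -2, 3, 1; Σd² = 46
ρ = 1 − 6Σd² / [n(n²−1)] = 1 − 6×46 / (8×63) = 1 − 276/504 ≈ 0.452

0.452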